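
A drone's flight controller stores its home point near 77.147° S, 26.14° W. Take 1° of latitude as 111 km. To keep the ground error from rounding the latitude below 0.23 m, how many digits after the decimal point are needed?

6 decimal places

One degree of latitude covers 111000 m.
N decimal places → at most half a unit in the last place, 0.5 × 10⁻ᴺ° = 111000/2 × 10⁻ᴺ m.
Need 0.5 × 111000 × 10⁻ᴺ ≤ 0.23 → 10⁻ᴺ ≤ 4.144e-06, so N ≥ 5.38.
At 5 places the error can reach 0.555 m, but 6 places keeps it to 0.0555 m.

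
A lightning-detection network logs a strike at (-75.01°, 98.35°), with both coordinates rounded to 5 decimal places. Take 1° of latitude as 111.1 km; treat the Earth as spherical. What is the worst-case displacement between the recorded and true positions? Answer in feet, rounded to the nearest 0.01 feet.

Rounding to 5 decimal places leaves each coordinate within ±5e-06° of the true value.
Latitude error → 5e-06 × 111100 = 0.5555 m along the meridian.
Longitude error → 5e-06 × 111100 × cos 75.01° = 5e-06 × 111100 × 0.2587 ≈ 0.14368 m.
Worst case both components are at the extreme and orthogonal: √(0.5555² + 0.14368²) ≈ 0.573781 m.
Converting: 0.573781 m × 3.2808 ft/m ≈ 1.8825 ft.

1.88 feet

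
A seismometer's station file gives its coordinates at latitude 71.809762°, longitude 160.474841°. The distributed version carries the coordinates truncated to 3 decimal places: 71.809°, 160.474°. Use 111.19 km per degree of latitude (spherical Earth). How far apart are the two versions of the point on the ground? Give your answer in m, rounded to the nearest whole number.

90 m

The latitude changed by +0.000762° and the longitude by +0.000841°.
N–S: 0.000762° × 111190 m/° = 84.7268 m.
E–W at 71.809°: 0.000841° × 111190 × cos 71.809° = 0.000841 × 111190 × 0.3122 ≈ 29.1927 m.
Hypotenuse of the two orthogonal shifts: √(84.7268² + 29.1927²) = 89.615 m.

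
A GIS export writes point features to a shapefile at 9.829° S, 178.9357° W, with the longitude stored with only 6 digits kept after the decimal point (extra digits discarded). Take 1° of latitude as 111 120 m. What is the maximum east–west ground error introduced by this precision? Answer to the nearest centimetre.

Truncating at 6 decimal places can drop up to a full unit in the last place, so the longitude may be off by as much as 1e-06°.
At latitude 9.829° a degree of longitude spans 111120 m × cos 9.829° = 111120 × 0.9853 ≈ 109489 m.
So at most 1e-06° × 109489 ≈ 0.109489 m east–west.
That is 0.109489 m = 10.949 cm.

11 centimetres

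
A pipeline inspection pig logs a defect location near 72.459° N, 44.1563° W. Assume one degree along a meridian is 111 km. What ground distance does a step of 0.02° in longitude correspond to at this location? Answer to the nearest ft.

2195 ft

0.02° of longitude at 72.459° is 0.02 × 111000 × cos 72.459° ≈ 0.02 × 33454.1 = 669.082 m.
Converting: 669.082 m × 3.2808 ft/m ≈ 2195.2 ft.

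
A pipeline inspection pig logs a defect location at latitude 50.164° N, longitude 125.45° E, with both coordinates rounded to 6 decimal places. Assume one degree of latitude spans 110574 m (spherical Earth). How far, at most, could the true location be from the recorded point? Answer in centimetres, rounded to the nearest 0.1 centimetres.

Rounding to 6 decimal places leaves each coordinate within ±5e-07° of the true value.
Latitude error → 5e-07 × 110574 = 0.055287 m along the meridian.
Longitude error → 5e-07 × 110574 × cos 50.164° = 5e-07 × 110574 × 0.6406 ≈ 0.0354164 m.
The two errors are perpendicular, so the maximum displacement is √(0.055287² + 0.0354164²) ≈ 0.065658 m.
That is 0.065658 m = 6.5658 cm.

6.6 centimetres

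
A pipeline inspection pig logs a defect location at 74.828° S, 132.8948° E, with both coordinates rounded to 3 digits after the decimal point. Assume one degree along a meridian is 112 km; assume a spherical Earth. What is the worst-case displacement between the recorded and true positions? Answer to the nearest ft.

Rounding to 3 decimal places leaves each coordinate within ±0.0005° of the true value.
Latitude error → 0.0005 × 112000 = 56 m along the meridian.
E–W at 74.828°: 0.0005° × 112000 × cos 74.828° = 0.0005 × 112000 × 0.2617 ≈ 14.6562 m.
Worst case both components are at the extreme and orthogonal: √(56² + 14.6562²) ≈ 57.8861 m.
Converting: 57.8861 m × 3.2808 ft/m ≈ 189.92 ft.

190 ft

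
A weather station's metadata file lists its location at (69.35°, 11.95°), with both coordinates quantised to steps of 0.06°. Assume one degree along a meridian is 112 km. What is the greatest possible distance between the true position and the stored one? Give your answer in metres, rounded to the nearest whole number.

With a 0.06° grid the true value lies within half a step, ±0.06°/2 = ±0.03°, of the stored one.
Latitude error → 0.03 × 112000 = 3360 m along the meridian.
Longitude error → 0.03 × 112000 × cos 69.35° = 0.03 × 112000 × 0.3527 ≈ 1184.93 m.
The two errors are perpendicular, so the maximum displacement is √(3360² + 1184.93²) ≈ 3562.82 m.

3563 metres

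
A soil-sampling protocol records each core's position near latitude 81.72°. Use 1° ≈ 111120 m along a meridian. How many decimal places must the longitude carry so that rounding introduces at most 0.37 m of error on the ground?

5 decimal places

At 81.72° one degree of longitude covers 111120 × cos 81.72° ≈ 111120 × 0.1440 ≈ 16002.5 m.
Rounding to N decimal places gives at most 0.5 × 10⁻ᴺ degrees of error, i.e. 0.5 × 10⁻ᴺ × 16002.5 m.
Setting 8001.24 × 10⁻ᴺ ≤ 0.37 gives 10ᴺ ≥ 2.162e+04, i.e. N ≥ 4.33.
N = 4 would give 0.8 m (too coarse); N = 5 gives 0.08 m ≤ 0.37 m.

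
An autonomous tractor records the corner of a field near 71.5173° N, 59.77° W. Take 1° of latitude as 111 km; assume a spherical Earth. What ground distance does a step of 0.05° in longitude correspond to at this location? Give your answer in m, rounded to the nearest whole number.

1759 m

At 71.5173° a degree of longitude is 111000 × cos 71.5173° ≈ 35189 m, so 0.05° corresponds to 1759.45 m.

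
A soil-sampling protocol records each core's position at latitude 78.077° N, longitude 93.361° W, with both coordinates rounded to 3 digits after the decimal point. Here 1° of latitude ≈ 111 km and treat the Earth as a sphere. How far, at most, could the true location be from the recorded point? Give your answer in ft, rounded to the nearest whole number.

186 ft

Rounding to 3 decimal places leaves each coordinate within ±0.0005° of the true value.
N–S: 0.0005° × 111000 m/° = 55.5 m.
Longitude error → 0.0005 × 111000 × cos 78.077° = 0.0005 × 111000 × 0.2066 ≈ 11.4661 m.
Combining orthogonally: (55.5² + 11.4661²)^½ ≈ 56.6721 m.
In feet: 56.6721 m ÷ 0.3048 ≈ 185.93 ft.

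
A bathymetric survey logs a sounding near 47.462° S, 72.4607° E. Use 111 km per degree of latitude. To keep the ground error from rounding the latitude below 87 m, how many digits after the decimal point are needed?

3 decimal places

One degree of latitude covers 111000 m.
Rounding to N decimal places gives at most 0.5 × 10⁻ᴺ degrees of error, i.e. 0.5 × 10⁻ᴺ × 111000 m.
Setting 55500 × 10⁻ᴺ ≤ 87 gives 10ᴺ ≥ 637.9, i.e. N ≥ 2.80.
So 3 decimal places suffice (55.5 m); 2 would allow up to 555 m.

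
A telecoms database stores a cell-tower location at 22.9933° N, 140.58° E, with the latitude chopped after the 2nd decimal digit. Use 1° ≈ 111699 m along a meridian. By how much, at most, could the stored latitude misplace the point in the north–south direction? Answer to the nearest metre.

Truncating at 2 decimal places can drop up to a full unit in the last place, so the latitude may be off by as much as 0.01°.
So the N–S error is at most 0.01 × 111699 = 1116.99 m.

1117 metres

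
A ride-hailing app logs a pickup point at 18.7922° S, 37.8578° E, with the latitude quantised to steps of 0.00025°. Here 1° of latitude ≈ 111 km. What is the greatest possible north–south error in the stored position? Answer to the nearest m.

With a 0.00025° grid the true value lies within half a step, ±0.00025°/2 = ±0.000125°, of the stored one.
North–south distance: 0.000125° × 111000 m/° = 13.875 m.

14 m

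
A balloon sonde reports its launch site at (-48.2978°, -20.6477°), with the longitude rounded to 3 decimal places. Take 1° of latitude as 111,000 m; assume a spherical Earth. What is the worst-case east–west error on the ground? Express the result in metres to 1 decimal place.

Rounding to 3 decimal places leaves the longitude within ±0.0005° of the true value.
At latitude 48.2978° a degree of longitude spans 111000 m × cos 48.2978° = 111000 × 0.6653 ≈ 73843.8 m.
So at most 0.0005° × 73843.8 ≈ 36.9219 m east–west.

36.9 metres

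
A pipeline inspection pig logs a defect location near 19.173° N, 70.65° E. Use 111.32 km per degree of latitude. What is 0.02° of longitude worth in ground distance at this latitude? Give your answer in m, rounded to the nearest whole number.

One degree of longitude here spans 111320 × cos 19.173° = 111320 × 0.9445 ≈ 105145 m; 0.02° of that is 2102.9 m.

2103 m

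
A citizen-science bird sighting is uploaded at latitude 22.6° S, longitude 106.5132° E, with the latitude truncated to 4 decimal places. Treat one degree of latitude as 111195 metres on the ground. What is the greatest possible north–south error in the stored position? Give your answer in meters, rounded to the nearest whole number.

11 meters

Truncating at 4 decimal places can drop up to a full unit in the last place, so the latitude may be off by as much as 0.0001°.
North–south distance: 0.0001° × 111195 m/° = 11.1195 m.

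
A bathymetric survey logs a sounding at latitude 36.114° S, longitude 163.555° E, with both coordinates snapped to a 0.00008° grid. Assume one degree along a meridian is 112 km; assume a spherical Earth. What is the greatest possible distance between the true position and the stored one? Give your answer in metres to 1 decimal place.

5.8 metres

With a 0.00008° grid the true value lies within half a step, ±0.00008°/2 = ±4e-05°, of the stored one.
North–south component: 4e-05° × 112000 = 4.48 m.
Longitude error → 4e-05 × 112000 × cos 36.114° = 4e-05 × 112000 × 0.8078 ≈ 3.61915 m.
The two errors are perpendicular, so the maximum displacement is √(4.48² + 3.61915²) ≈ 5.75922 m.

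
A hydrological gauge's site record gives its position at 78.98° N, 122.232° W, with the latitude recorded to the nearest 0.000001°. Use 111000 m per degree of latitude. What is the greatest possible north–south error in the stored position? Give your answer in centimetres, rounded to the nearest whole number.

6 centimetres

Rounding to 6 decimal places leaves the latitude within ±5e-07° of the true value.
North–south distance: 5e-07° × 111000 m/° = 0.0555 m.
That is 0.0555 m = 5.55 cm.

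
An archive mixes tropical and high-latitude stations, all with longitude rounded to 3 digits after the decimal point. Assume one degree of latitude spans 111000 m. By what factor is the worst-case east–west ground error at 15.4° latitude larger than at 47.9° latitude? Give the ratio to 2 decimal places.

1.44

Rounding to 3 decimal places leaves the longitude within ±0.0005° of the true value.
At 15.4°: 0.0005° × 111000 × cos 15.4° = 0.0005 × 111000 × 0.9641 ≈ 53.507 m.
At 47.9°: 0.0005° × 111000 × cos 47.9° = 0.0005 × 111000 × 0.6704 ≈ 37.209 m.
The ratio reduces to cos 15.4° / cos 47.9° = 0.9641/0.6704 ≈ 1.4380.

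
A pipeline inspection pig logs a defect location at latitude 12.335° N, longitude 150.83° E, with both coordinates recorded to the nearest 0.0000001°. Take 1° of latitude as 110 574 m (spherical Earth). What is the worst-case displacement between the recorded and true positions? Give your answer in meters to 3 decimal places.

Rounding to 7 decimal places leaves each coordinate within ±5e-08° of the true value.
N–S: 5e-08° × 110574 m/° = 0.0055287 m.
E–W at 12.335°: 5e-08° × 110574 × cos 12.335° = 5e-08 × 110574 × 0.9769 ≈ 0.00540107 m.
The two errors are perpendicular, so the maximum displacement is √(0.0055287² + 0.00540107²) ≈ 0.00772904 m.

0.008 meters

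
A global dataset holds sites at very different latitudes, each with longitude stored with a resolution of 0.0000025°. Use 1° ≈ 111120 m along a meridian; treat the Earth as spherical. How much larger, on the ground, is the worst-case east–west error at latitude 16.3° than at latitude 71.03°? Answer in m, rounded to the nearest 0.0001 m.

With a 0.0000025° grid the true value lies within half a step, ±0.0000025°/2 = ±1.25e-06°, of the stored one.
Error at 16.3° = 1.25e-06° × 111120 × cos 16.3° ≈ 0.1389 × 0.9598 = 0.13332 m.
Error at 71.03° = 1.25e-06° × 111120 × cos 71.03° ≈ 0.1389 × 0.3251 = 0.045153 m.
So the lower-latitude error exceeds the higher by 0.13332 − 0.045153 = 0.088164 m.

0.0882 m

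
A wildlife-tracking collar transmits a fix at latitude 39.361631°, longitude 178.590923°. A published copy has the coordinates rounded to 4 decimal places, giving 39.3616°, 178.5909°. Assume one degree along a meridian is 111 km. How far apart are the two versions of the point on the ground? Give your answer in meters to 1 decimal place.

The latitude changed by +0.000031° and the longitude by +0.000023°.
N–S: 0.000031° × 111000 m/° = 3.441 m.
E–W at 39.3616°: 0.000023° × 111000 × cos 39.3616° = 0.000023 × 111000 × 0.7732 ≈ 1.97387 m.
Distance: √(3.441² + 1.97387²) ≈ 3.96695 m.

4.0 meters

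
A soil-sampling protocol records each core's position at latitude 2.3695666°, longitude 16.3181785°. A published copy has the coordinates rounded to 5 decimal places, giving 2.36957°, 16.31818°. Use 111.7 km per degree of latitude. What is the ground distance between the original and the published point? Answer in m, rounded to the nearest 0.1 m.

The latitude changed by -0.0000034° and the longitude by -0.0000015°.
N–S: -0.0000034° × 111700 m/° = -0.37978 m.
East–west at this latitude: -0.0000015° × 111700 × cos 2.36957° ≈ -0.0000015 × 111604 = -0.167407 m.
Distance: √(0.37978² + 0.167407²) ≈ 0.41504 m.

0.4 m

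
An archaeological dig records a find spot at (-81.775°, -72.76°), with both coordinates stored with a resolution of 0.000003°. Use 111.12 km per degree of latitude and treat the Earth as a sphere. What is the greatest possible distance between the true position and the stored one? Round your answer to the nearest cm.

With a 0.000003° grid the true value lies within half a step, ±0.000003°/2 = ±1.5e-06°, of the stored one.
North–south component: 1.5e-06° × 111120 = 0.16668 m.
Longitude error → 1.5e-06 × 111120 × cos 81.775° = 1.5e-06 × 111120 × 0.1431 ≈ 0.0238454 m.
Worst case both components are at the extreme and orthogonal: √(0.16668² + 0.0238454²) ≈ 0.168377 m.
That is 0.168377 m = 16.838 cm.

17 cm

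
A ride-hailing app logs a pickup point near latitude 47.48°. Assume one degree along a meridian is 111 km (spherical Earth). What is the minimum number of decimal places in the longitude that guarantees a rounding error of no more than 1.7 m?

At 47.48° one degree of longitude covers 111000 × cos 47.48° ≈ 111000 × 0.6758 ≈ 75019.1 m.
Rounding to N decimal places gives at most 0.5 × 10⁻ᴺ degrees of error, i.e. 0.5 × 10⁻ᴺ × 75019.1 m.
Setting 37509.5 × 10⁻ᴺ ≤ 1.7 gives 10ᴺ ≥ 2.206e+04, i.e. N ≥ 4.34.
N = 4 would give 3.75 m (too coarse); N = 5 gives 0.375 m ≤ 1.7 m.

5 decimal places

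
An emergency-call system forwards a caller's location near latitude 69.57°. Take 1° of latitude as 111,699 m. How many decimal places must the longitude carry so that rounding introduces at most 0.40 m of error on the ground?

5

At 69.57° one degree of longitude covers 111699 × cos 69.57° ≈ 111699 × 0.3491 ≈ 38990 m.
Rounding to N decimal places gives at most 0.5 × 10⁻ᴺ degrees of error, i.e. 0.5 × 10⁻ᴺ × 38990 m.
Need 0.5 × 38990 × 10⁻ᴺ ≤ 0.40 → 10⁻ᴺ ≤ 2.052e-05, so N ≥ 4.69.
So 5 decimal places suffice (0.195 m); 4 would allow up to 1.95 m.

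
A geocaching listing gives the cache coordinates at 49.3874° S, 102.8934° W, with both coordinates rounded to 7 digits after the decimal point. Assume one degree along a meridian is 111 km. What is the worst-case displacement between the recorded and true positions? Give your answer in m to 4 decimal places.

Rounding to 7 decimal places leaves each coordinate within ±5e-08° of the true value.
Latitude error → 5e-08 × 111000 = 0.00555 m along the meridian.
E–W at 49.3874°: 5e-08° × 111000 × cos 49.3874° = 5e-08 × 111000 × 0.6509 ≈ 0.00361272 m.
The two errors are perpendicular, so the maximum displacement is √(0.00555² + 0.00361272²) ≈ 0.00662226 m.

0.0066 m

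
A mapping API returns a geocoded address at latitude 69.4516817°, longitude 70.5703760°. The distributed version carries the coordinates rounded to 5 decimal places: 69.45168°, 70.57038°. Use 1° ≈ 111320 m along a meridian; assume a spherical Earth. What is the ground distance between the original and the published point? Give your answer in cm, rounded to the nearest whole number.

The latitude changed by +0.0000017° and the longitude by -0.0000040°.
N–S: 0.0000017° × 111320 m/° = 0.189244 m.
East–west at this latitude: -0.0000040° × 111320 × cos 69.4517° ≈ -0.0000040 × 39073 = -0.156292 m.
Distance: √(0.189244² + 0.156292²) ≈ 0.245439 m.
That is 0.245439 m = 24.544 cm.

25 cm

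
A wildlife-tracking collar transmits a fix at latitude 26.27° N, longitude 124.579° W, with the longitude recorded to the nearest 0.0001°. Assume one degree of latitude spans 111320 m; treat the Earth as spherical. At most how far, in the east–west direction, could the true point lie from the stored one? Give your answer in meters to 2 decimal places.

4.99 meters

Rounding to 4 decimal places leaves the longitude within ±5e-05° of the true value.
At latitude 26.27° a degree of longitude spans 111320 m × cos 26.27° = 111320 × 0.8967 ≈ 99822.7 m.
Maximum E–W displacement: 5e-05 × 99822.7 = 4.99113 m.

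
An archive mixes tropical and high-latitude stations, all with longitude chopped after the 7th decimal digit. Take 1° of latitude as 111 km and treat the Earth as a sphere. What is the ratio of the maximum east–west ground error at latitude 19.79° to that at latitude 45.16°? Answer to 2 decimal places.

Truncating at 7 decimal places can drop up to a full unit in the last place, so the longitude may be off by as much as 1e-07°.
Error at 19.79° = 1e-07° × 111000 × cos 19.79° ≈ 0.0111 × 0.9409 = 0.010444 m.
At 45.16°: 1e-07° × 111000 × cos 45.16° = 1e-07 × 111000 × 0.7051 ≈ 0.0078269 m.
Ratio: 0.010444 / 0.0078269 = cos 19.79° / cos 45.16° ≈ 1.3344.

1.33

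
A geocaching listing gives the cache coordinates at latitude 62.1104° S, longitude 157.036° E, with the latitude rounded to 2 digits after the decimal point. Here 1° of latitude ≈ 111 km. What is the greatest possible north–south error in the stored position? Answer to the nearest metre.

555 metres

Rounding to 2 decimal places leaves the latitude within ±0.005° of the true value.
So the N–S error is at most 0.005 × 111000 = 555 m.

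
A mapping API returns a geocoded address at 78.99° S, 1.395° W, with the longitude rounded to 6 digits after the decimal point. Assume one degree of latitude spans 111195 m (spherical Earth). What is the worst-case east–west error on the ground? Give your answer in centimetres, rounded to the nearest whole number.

Rounding to 6 decimal places leaves the longitude within ±5e-07° of the true value.
At latitude 78.99° a degree of longitude spans 111195 m × cos 78.99° = 111195 × 0.1910 ≈ 21236.1 m.
So at most 5e-07° × 21236.1 ≈ 0.010618 m east–west.
That is 0.010618 m = 1.0618 cm.

1 centimetres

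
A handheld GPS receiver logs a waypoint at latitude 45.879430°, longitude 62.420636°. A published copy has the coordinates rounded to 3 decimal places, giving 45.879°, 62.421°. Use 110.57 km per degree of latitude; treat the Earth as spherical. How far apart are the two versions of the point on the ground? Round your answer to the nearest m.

55 m

Δlat = 45.879430 − 45.879 = +0.000430°; Δlon = 62.420636 − 62.421 = -0.000364°.
N–S: 0.000430° × 110570 m/° = 47.5451 m.
East–west at this latitude: -0.000364° × 110570 × cos 45.879° ≈ -0.000364 × 76976.2 = -28.0193 m.
Distance: √(47.5451² + 28.0193²) ≈ 55.1871 m.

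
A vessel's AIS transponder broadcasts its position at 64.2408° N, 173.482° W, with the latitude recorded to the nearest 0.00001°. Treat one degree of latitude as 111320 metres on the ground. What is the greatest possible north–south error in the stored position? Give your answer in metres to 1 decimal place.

Rounding to 5 decimal places leaves the latitude within ±5e-06° of the true value.
North–south distance: 5e-06° × 111320 m/° = 0.5566 m.

0.6 metres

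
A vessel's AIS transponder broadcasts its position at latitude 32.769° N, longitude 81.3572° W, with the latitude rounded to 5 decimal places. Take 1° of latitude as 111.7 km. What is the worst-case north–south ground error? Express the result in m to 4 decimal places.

0.5585 m

Rounding to 5 decimal places leaves the latitude within ±5e-06° of the true value.
Along the meridian that is 5e-06° × 111700 m/° = 0.5585 m.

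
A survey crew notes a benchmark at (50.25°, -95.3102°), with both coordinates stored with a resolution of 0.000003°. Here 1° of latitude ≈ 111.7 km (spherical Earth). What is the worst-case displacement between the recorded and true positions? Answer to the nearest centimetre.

With a 0.000003° grid the true value lies within half a step, ±0.000003°/2 = ±1.5e-06°, of the stored one.
N–S: 1.5e-06° × 111700 m/° = 0.16755 m.
East–west component at 50.25°: 1.5e-06° × 111700 × cos 50.25° ≈ 1.5e-06 × 71425.3 ≈ 0.107138 m.
The two errors are perpendicular, so the maximum displacement is √(0.16755² + 0.107138²) ≈ 0.198876 m.
That is 0.198876 m = 19.888 cm.

20 centimetres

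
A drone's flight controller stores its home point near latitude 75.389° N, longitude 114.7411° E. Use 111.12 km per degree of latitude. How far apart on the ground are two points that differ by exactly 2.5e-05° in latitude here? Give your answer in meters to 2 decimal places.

2.78 meters

Along a meridian 2.5e-05° is 2.5e-05 × 111120 = 2.778 m.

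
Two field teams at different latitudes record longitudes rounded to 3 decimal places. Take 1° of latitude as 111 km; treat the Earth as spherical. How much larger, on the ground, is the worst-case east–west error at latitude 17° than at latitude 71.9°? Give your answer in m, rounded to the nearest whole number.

36 m

Rounding to 3 decimal places leaves the longitude within ±0.0005° of the true value.
Error at 17° = 0.0005° × 111000 × cos 17° ≈ 55.5 × 0.9563 = 53.075 m.
At 71.9°: 0.0005° × 111000 × cos 71.9° = 0.0005 × 111000 × 0.3107 ≈ 17.243 m.
Difference: 53.075 − 17.243 = 35.832 m.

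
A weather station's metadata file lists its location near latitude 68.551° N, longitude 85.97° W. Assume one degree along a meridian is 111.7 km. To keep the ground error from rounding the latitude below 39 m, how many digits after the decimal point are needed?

4 decimal places

One degree of latitude covers 111700 m.
N decimal places → at most half a unit in the last place, 0.5 × 10⁻ᴺ° = 111700/2 × 10⁻ᴺ m.
Need 0.5 × 111700 × 10⁻ᴺ ≤ 39 → 10⁻ᴺ ≤ 6.983e-04, so N ≥ 3.16.
At 3 places the error can reach 55.9 m, but 4 places keeps it to 5.58 m.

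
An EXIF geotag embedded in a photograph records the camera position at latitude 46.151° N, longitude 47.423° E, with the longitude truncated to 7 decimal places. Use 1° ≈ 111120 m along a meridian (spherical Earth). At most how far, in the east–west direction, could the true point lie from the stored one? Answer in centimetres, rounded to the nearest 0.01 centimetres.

0.77 centimetres

Truncating at 7 decimal places can drop up to a full unit in the last place, so the longitude may be off by as much as 1e-07°.
One degree of longitude at 46.151° is 111120 × cos 46.151° ≈ 111120 × 0.6928 = 76979.5 m.
Maximum E–W displacement: 1e-07 × 76979.5 = 0.00769795 m.
That is 0.00769795 m = 0.7698 cm.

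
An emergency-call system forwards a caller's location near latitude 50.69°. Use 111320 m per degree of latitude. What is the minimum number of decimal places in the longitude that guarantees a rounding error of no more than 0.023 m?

7 decimal places

At 50.69° one degree of longitude covers 111320 × cos 50.69° ≈ 111320 × 0.6335 ≈ 70523 m.
Rounding to N decimal places gives at most 0.5 × 10⁻ᴺ degrees of error, i.e. 0.5 × 10⁻ᴺ × 70523 m.
Setting 35261.5 × 10⁻ᴺ ≤ 0.023 gives 10ᴺ ≥ 1.533e+06, i.e. N ≥ 6.19.
At 6 places the error can reach 0.0353 m, but 7 places keeps it to 0.00353 m.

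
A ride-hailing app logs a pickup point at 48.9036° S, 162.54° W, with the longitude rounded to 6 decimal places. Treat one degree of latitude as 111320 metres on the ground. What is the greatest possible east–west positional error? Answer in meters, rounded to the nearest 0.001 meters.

Rounding to 6 decimal places leaves the longitude within ±5e-07° of the true value.
At latitude 48.9036° a degree of longitude spans 111320 m × cos 48.9036° = 111320 × 0.6573 ≈ 73173.7 m.
So at most 5e-07° × 73173.7 ≈ 0.0365869 m east–west.

0.037 meters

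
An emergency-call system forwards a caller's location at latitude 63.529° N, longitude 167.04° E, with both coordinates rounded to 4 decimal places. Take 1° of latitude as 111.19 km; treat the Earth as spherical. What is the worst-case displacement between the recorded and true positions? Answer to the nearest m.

Rounding to 4 decimal places leaves each coordinate within ±5e-05° of the true value.
Latitude error → 5e-05 × 111190 = 5.5595 m along the meridian.
E–W at 63.529°: 5e-05° × 111190 × cos 63.529° = 5e-05 × 111190 × 0.4457 ≈ 2.47812 m.
Worst case both components are at the extreme and orthogonal: √(5.5595² + 2.47812²) ≈ 6.0868 m.

6 m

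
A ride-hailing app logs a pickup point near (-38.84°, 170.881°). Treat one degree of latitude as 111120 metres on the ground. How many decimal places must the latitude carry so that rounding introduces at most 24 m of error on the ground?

4

One degree of latitude covers 111120 m.
Rounding to N decimal places gives at most 0.5 × 10⁻ᴺ degrees of error, i.e. 0.5 × 10⁻ᴺ × 111120 m.
Need 0.5 × 111120 × 10⁻ᴺ ≤ 24 → 10⁻ᴺ ≤ 4.320e-04, so N ≥ 3.36.
N = 3 would give 55.6 m (too coarse); N = 4 gives 5.56 m ≤ 24 m.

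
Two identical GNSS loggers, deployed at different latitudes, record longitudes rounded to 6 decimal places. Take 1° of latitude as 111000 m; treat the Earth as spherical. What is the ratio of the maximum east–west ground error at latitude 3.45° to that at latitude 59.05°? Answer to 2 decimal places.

1.94

Rounding to 6 decimal places leaves the longitude within ±5e-07° of the true value.
At 3.45°: 5e-07° × 111000 × cos 3.45° = 5e-07 × 111000 × 0.9982 ≈ 0.055399 m.
Error at 59.05° = 5e-07° × 111000 × cos 59.05° ≈ 0.0555 × 0.5143 = 0.028543 m.
The ratio reduces to cos 3.45° / cos 59.05° = 0.9982/0.5143 ≈ 1.9409.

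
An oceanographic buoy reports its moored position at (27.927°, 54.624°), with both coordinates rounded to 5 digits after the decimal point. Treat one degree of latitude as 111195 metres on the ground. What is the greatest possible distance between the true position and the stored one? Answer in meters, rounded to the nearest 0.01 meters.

0.74 meters

Rounding to 5 decimal places leaves each coordinate within ±5e-06° of the true value.
North–south component: 5e-06° × 111195 = 0.555975 m.
E–W at 27.927°: 5e-06° × 111195 × cos 27.927° = 5e-06 × 111195 × 0.8835 ≈ 0.491229 m.
Combining orthogonally: (0.555975² + 0.491229²)^½ ≈ 0.741899 m.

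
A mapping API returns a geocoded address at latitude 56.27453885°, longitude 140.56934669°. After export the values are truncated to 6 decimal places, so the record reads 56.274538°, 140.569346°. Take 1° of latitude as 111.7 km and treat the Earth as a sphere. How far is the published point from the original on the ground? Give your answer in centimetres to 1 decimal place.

10.4 centimetres

The latitude changed by +0.00000085° and the longitude by +0.00000069°.
N–S: 0.00000085° × 111700 m/° = 0.094945 m.
E–W at 56.2745°: 0.00000069° × 111700 × cos 56.2745° = 0.00000069 × 111700 × 0.5552 ≈ 0.042792 m.
Distance: √(0.094945² + 0.042792²) ≈ 0.104143 m.
That is 0.104143 m = 10.414 cm.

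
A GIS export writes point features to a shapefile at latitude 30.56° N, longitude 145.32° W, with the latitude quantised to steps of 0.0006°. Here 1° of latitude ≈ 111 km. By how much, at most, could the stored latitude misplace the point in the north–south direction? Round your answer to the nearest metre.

With a 0.0006° grid the true value lies within half a step, ±0.0006°/2 = ±0.0003°, of the stored one.
So the N–S error is at most 0.0003 × 111000 = 33.3 m.

33 metres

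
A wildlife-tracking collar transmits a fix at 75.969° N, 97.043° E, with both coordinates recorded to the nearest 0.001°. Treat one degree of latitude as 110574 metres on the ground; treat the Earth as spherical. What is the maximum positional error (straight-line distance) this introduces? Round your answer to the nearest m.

57 m

Rounding to 3 decimal places leaves each coordinate within ±0.0005° of the true value.
North–south component: 0.0005° × 110574 = 55.287 m.
East–west component at 75.969°: 0.0005° × 110574 × cos 75.969° ≈ 0.0005 × 26808.3 ≈ 13.4042 m.
Combining orthogonally: (55.287² + 13.4042²)^½ ≈ 56.8887 m.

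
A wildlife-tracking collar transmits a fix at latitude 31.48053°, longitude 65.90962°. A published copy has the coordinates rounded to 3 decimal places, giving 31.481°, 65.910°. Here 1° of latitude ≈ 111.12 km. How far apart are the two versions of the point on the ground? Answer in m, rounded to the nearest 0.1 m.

The latitude changed by -0.00047° and the longitude by -0.00038°.
N–S: -0.00047° × 111120 m/° = -52.2264 m.
E–W at 31.481°: -0.00038° × 111120 × cos 31.481° = -0.00038 × 111120 × 0.8528 ≈ -36.0106 m.
Distance: √(52.2264² + 36.0106²) ≈ 63.4378 m.

63.4 m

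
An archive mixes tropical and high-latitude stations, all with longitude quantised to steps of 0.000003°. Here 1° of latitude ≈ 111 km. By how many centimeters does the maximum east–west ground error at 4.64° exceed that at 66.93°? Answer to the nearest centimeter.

10 centimeters

With a 0.000003° grid the true value lies within half a step, ±0.000003°/2 = ±1.5e-06°, of the stored one.
Error at 4.64° = 1.5e-06° × 111000 × cos 4.64° ≈ 0.1665 × 0.9967 = 0.16595 m.
At 66.93°: 1.5e-06° × 111000 × cos 66.93° = 1.5e-06 × 111000 × 0.3919 ≈ 0.065244 m.
So the lower-latitude error exceeds the higher by 0.16595 − 0.065244 = 0.10071 m.
That is 0.10071 m = 10.071 cm.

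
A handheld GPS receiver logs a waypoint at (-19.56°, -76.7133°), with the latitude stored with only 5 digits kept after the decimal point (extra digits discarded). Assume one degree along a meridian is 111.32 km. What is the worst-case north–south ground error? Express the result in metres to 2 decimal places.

Truncating at 5 decimal places can drop up to a full unit in the last place, so the latitude may be off by as much as 1e-05°.
North–south distance: 1e-05° × 111320 m/° = 1.1132 m.

1.11 metres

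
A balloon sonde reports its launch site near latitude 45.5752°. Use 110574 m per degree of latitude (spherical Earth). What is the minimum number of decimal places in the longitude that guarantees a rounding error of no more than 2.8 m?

At 45.5752° one degree of longitude covers 110574 × cos 45.5752° ≈ 110574 × 0.7000 ≈ 77398.8 m.
With N decimal places the half-ulp bound is 0.5·10⁻ᴺ°, or 0.5·10⁻ᴺ × 77398.8 m on the ground.
Need 0.5 × 77398.8 × 10⁻ᴺ ≤ 2.8 → 10⁻ᴺ ≤ 7.235e-05, so N ≥ 4.14.
At 4 places the error can reach 3.87 m, but 5 places keeps it to 0.387 m.

5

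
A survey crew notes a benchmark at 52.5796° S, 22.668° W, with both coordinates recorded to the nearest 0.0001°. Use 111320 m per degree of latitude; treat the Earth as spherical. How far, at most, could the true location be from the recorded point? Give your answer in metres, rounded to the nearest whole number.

7 metres

Rounding to 4 decimal places leaves each coordinate within ±5e-05° of the true value.
Latitude error → 5e-05 × 111320 = 5.566 m along the meridian.
East–west component at 52.5796°: 5e-05° × 111320 × cos 52.5796° ≈ 5e-05 × 67644.6 ≈ 3.38223 m.
The two errors are perpendicular, so the maximum displacement is √(5.566² + 3.38223²) ≈ 6.51305 m.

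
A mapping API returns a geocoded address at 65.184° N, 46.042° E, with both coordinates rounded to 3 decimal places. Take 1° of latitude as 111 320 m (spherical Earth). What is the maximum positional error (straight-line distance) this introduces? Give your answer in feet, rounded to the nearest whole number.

Rounding to 3 decimal places leaves each coordinate within ±0.0005° of the true value.
Latitude error → 0.0005 × 111320 = 55.66 m along the meridian.
E–W at 65.184°: 0.0005° × 111320 × cos 65.184° = 0.0005 × 111320 × 0.4197 ≈ 23.3608 m.
The two errors are perpendicular, so the maximum displacement is √(55.66² + 23.3608²) ≈ 60.3636 m.
In feet: 60.3636 m ÷ 0.3048 ≈ 198.04 ft.

198 feet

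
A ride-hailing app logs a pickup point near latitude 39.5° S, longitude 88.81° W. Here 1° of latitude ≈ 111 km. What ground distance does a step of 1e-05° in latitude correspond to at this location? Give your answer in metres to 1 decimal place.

1.1 metres

1e-05° × 111000 m/° = 1.11 m.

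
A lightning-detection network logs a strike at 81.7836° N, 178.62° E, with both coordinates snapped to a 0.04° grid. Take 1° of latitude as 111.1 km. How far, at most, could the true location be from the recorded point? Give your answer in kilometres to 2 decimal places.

With a 0.04° grid the true value lies within half a step, ±0.04°/2 = ±0.02°, of the stored one.
Latitude error → 0.02 × 111100 = 2222 m along the meridian.
E–W at 81.7836°: 0.02° × 111100 × cos 81.7836° = 0.02 × 111100 × 0.1429 ≈ 317.551 m.
Worst case both components are at the extreme and orthogonal: √(2222² + 317.551²) ≈ 2244.58 m.
That is 2244.58 m = 2.2446 km.

2.24 kilometres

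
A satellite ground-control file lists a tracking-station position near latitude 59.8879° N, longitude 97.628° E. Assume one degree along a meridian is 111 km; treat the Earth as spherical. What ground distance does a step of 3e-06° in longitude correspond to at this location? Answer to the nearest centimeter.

At 59.8879° a degree of longitude is 111000 × cos 59.8879° ≈ 55688 m, so 3e-06° corresponds to 0.167064 m.
That is 0.167064 m = 16.706 cm.

17 centimeters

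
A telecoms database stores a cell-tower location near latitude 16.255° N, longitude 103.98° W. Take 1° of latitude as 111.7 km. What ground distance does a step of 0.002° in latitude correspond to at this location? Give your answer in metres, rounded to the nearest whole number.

223 metres

Along a meridian 0.002° is 0.002 × 111700 = 223.4 m.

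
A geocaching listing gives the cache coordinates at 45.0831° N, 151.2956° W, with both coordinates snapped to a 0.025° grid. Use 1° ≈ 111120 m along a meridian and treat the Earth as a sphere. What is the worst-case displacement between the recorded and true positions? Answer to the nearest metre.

1700 metres

With a 0.025° grid the true value lies within half a step, ±0.025°/2 = ±0.0125°, of the stored one.
North–south component: 0.0125° × 111120 = 1389 m.
East–west component at 45.0831°: 0.0125° × 111120 × cos 45.0831° ≈ 0.0125 × 78459.7 ≈ 980.746 m.
Worst case both components are at the extreme and orthogonal: √(1389² + 980.746²) ≈ 1700.35 m.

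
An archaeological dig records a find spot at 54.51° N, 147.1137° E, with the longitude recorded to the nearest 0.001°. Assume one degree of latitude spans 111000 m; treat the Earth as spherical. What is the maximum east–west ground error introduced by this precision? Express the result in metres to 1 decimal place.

Rounding to 3 decimal places leaves the longitude within ±0.0005° of the true value.
One degree of longitude at 54.51° is 111000 × cos 54.51° ≈ 111000 × 0.5806 = 64442.3 m.
East–west error: 0.0005° × 64442.3 m/° ≈ 32.2211 m.

32.2 metres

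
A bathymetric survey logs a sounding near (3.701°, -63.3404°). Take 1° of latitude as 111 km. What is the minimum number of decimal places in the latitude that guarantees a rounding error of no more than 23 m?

One degree of latitude covers 111000 m.
With N decimal places the half-ulp bound is 0.5·10⁻ᴺ°, or 0.5·10⁻ᴺ × 111000 m on the ground.
Need 0.5 × 111000 × 10⁻ᴺ ≤ 23 → 10⁻ᴺ ≤ 4.144e-04, so N ≥ 3.38.
At 3 places the error can reach 55.5 m, but 4 places keeps it to 5.55 m.

4 decimal places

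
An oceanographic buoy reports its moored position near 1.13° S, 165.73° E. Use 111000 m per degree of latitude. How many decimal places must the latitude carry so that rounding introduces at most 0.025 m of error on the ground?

One degree of latitude covers 111000 m.
With N decimal places the half-ulp bound is 0.5·10⁻ᴺ°, or 0.5·10⁻ᴺ × 111000 m on the ground.
Setting 55500 × 10⁻ᴺ ≤ 0.025 gives 10ᴺ ≥ 2.22e+06, i.e. N ≥ 6.35.
At 6 places the error can reach 0.0555 m, but 7 places keeps it to 0.00555 m.

7 decimal places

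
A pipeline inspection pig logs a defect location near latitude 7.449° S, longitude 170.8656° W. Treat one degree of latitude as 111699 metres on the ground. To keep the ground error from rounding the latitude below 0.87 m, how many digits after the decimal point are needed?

One degree of latitude covers 111699 m.
Rounding to N decimal places gives at most 0.5 × 10⁻ᴺ degrees of error, i.e. 0.5 × 10⁻ᴺ × 111699 m.
Need 0.5 × 111699 × 10⁻ᴺ ≤ 0.87 → 10⁻ᴺ ≤ 1.558e-05, so N ≥ 4.81.
N = 4 would give 5.58 m (too coarse); N = 5 gives 0.558 m ≤ 0.87 m.

5 decimal places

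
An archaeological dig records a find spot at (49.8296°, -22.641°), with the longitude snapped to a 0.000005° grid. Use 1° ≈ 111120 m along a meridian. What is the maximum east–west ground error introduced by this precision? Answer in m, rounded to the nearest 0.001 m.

0.179 m

With a 0.000005° grid the true value lies within half a step, ±0.000005°/2 = ±2.5e-06°, of the stored one.
One degree of longitude at 49.8296° is 111120 × cos 49.8296° ≈ 111120 × 0.6451 = 71679.4 m.
So at most 2.5e-06° × 71679.4 ≈ 0.179199 m east–west.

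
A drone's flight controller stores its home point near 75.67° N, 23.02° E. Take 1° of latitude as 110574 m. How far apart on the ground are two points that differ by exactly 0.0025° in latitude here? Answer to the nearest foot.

0.0025° × 110574 m/° = 276.435 m.
In feet: 276.435 m ÷ 0.3048 ≈ 906.94 ft.

907 feet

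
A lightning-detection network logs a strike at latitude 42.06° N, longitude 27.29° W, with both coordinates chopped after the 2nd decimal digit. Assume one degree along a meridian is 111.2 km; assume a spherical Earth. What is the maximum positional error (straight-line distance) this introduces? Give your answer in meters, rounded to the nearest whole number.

1385 meters

Truncating at 2 decimal places can drop up to a full unit in the last place, so each coordinate may be off by as much as 0.01°.
N–S: 0.01° × 111200 m/° = 1112 m.
Longitude error → 0.01 × 111200 × cos 42.06° = 0.01 × 111200 × 0.7424 ≈ 825.597 m.
The two errors are perpendicular, so the maximum displacement is √(1112² + 825.597²) ≈ 1384.97 m.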